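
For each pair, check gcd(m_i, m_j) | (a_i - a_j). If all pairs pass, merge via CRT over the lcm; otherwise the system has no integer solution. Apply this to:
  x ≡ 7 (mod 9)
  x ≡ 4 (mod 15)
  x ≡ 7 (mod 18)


Moduli 9, 15, 18 are not pairwise coprime, so CRT works modulo lcm(m_i) when all pairwise compatibility conditions hold.
Pairwise compatibility: gcd(m_i, m_j) must divide a_i - a_j for every pair.
Merge one congruence at a time:
  Start: x ≡ 7 (mod 9).
  Combine with x ≡ 4 (mod 15): gcd(9, 15) = 3; 4 - 7 = -3, which IS divisible by 3, so compatible.
    Write x = 7 + 9·t and substitute into x ≡ 4 (mod 15): 9·t ≡ 4 − 7 = -3 (mod 15).
    Divide the congruence (and modulus) by g = 3: 3·t ≡ -1 (mod 5).
    Reduce coefficients mod 5: 3·t ≡ 4 (mod 5).
    The inverse of 3 mod 5 is 2 (since 3·2 = 6 = 1·5 + 1), so t ≡ 2·4 = 8 ≡ 3 (mod 5).
    Then x = 7 + 9·3 = 34, valid modulo lcm(9, 15) = 45: x ≡ 34 (mod 45).
  Combine with x ≡ 7 (mod 18): gcd(45, 18) = 9; 7 - 34 = -27, which IS divisible by 9, so compatible.
    Write x = 34 + 45·t and substitute into x ≡ 7 (mod 18): 45·t ≡ 7 − 34 = -27 (mod 18).
    Divide the congruence (and modulus) by g = 9: 5·t ≡ -3 (mod 2).
    Reduce coefficients mod 2: 1·t ≡ 1 (mod 2).
    So t ≡ 1 (mod 2).
    Then x = 34 + 45·1 = 79, valid modulo lcm(45, 18) = 90: x ≡ 79 (mod 90).
Verify: 79 mod 9 = 7, 79 mod 15 = 4, 79 mod 18 = 7.

x ≡ 79 (mod 90).


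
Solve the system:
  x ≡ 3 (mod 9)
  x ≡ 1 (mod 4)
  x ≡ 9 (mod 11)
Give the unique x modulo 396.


Moduli 9, 4, 11 are pairwise coprime; by CRT there is a unique solution modulo M = 9 · 4 · 11 = 396.
Solve pairwise, accumulating the modulus:
  Start with x ≡ 3 (mod 9).
  Combine with x ≡ 1 (mod 4): since gcd(9, 4) = 1, we get a unique residue mod 36.
    Write x = 3 + 9·t and substitute into x ≡ 1 (mod 4): 9·t ≡ 1 − 3 = -2 (mod 4).
    Reduce coefficients mod 4: 1·t ≡ 2 (mod 4).
    So t ≡ 2 (mod 4).
    Then x = 3 + 9·2 = 21, valid modulo lcm(9, 4) = 36: x ≡ 21 (mod 36).
  Combine with x ≡ 9 (mod 11): since gcd(36, 11) = 1, we get a unique residue mod 396.
    Write x = 21 + 36·t and substitute into x ≡ 9 (mod 11): 36·t ≡ 9 − 21 = -12 (mod 11).
    Reduce coefficients mod 11: 3·t ≡ 10 (mod 11).
    The inverse of 3 mod 11 is 4 (since 3·4 = 12 = 1·11 + 1), so t ≡ 4·10 = 40 ≡ 7 (mod 11).
    Then x = 21 + 36·7 = 273, valid modulo lcm(36, 11) = 396: x ≡ 273 (mod 396).
Verify: 273 mod 9 = 3 ✓, 273 mod 4 = 1 ✓, 273 mod 11 = 9 ✓.

x ≡ 273 (mod 396).


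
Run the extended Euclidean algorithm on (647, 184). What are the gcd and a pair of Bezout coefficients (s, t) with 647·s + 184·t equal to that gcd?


Euclidean algorithm on (647, 184) — divide until remainder is 0:
  647 = 3 · 184 + 95
  184 = 1 · 95 + 89
  95 = 1 · 89 + 6
  89 = 14 · 6 + 5
  6 = 1 · 5 + 1
  5 = 5 · 1 + 0
gcd(647, 184) = 1.
Track Bezout coefficients alongside the remainders: start with r₀ = 647 = a·1 + b·0 (s = 1, t = 0) and r₁ = 184 = a·0 + b·1 (s = 0, t = 1); each new remainder r_{k+1} = r_{k-1} − q_k·r_k inherits s_{k+1} = s_{k-1} − q_k·s_k, t_{k+1} = t_{k-1} − q_k·t_k, so r_k = a·s_k + b·t_k at every step:
  q = 3: r = 95, s = 1 − 3·0 = 1, t = 0 − 3·1 = -3  (check: 647·1 + 184·(-3) = 95)
  q = 1: r = 89, s = 0 − 1·1 = -1, t = 1 − 1·(-3) = 4  (check: 647·(-1) + 184·4 = 89)
  q = 1: r = 6, s = 1 − 1·(-1) = 2, t = -3 − 1·4 = -7  (check: 647·2 + 184·(-7) = 6)
  q = 14: r = 5, s = -1 − 14·2 = -29, t = 4 − 14·(-7) = 102  (check: 647·(-29) + 184·102 = 5)
  q = 1: r = 1, s = 2 − 1·(-29) = 31, t = -7 − 1·102 = -109  (check: 647·31 + 184·(-109) = 1)
The row with r = 1 (the gcd) gives the Bezout coefficients s = 31, t = -109.
Result: 647 · (31) + 184 · (-109) = 1.

gcd(647, 184) = 1; s = 31, t = -109 (check: 647·31 + 184·(-109) = 1).


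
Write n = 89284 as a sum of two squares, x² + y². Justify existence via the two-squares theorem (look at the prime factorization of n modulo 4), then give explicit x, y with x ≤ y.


Step 1: Factor n = 89284 = 2^2 · 13 · 17 · 101.
Step 2: Check the mod-4 condition on each prime factor: 2 = 2 (special); 13 ≡ 1 (mod 4), exponent 1; 17 ≡ 1 (mod 4), exponent 1; 101 ≡ 1 (mod 4), exponent 1.
All primes ≡ 3 (mod 4) appear to even exponent (or don't appear), so by the two-squares theorem n IS expressible as a sum of two squares.
Step 3: Build a representation. Group n = k² · m with k = 2 and m = 13 · 17 · 101 = 22321 (a product of primes ≡ 1 (mod 4)); a representation of m scales to one of n via (k·x)² + (k·y)² = k²(x² + y²). Each prime p ≡ 1 (mod 4) is itself a sum of two squares; find a² by testing p − a² for a perfect square:
  13: 13 − 1² = 12, 13 − 2² = 9 = 3² ⇒ 13 = 2² + 3².
  17: 17 − 1² = 16 = 4² ⇒ 17 = 1² + 4².
  101: 101 − 1² = 100 = 10² ⇒ 101 = 1² + 10².
  Combine using the Brahmagupta–Fibonacci identity (a² + b²)(c² + d²) = (ac − bd)² + (ad + bc)² = (ac + bd)² + (ad − bc)²:
  13 · 17 = 221: from (2² + 3²)(1² + 4²), take (2·1 − 3·4, 2·4 + 3·1) = (2 − 12, 8 + 3) = (-10, 11); dropping signs (only squares matter) gives (10, 11); check 10² + 11² = 100 + 121 = 221 ✓.
  221 · 101 = 22321: from (10² + 11²)(1² + 10²), take (10·1 − 11·10, 10·10 + 11·1) = (10 − 110, 100 + 11) = (-100, 111); dropping signs (only squares matter) gives (100, 111); check 100² + 111² = 10000 + 12321 = 22321 ✓.
  Scale by k = 2: (2·100, 2·111) = (200, 222).
Step 4: Order so x ≤ y and verify: 200² + 222² = 40000 + 49284 = 89284 = n. ✓

n = 89284 = 200² + 222² (one valid representation with x ≤ y).


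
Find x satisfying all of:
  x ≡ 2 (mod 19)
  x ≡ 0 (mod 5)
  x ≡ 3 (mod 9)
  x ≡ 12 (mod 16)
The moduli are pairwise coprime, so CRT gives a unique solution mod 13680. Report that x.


Product of moduli M = 19 · 5 · 9 · 16 = 13680.
Merge one congruence at a time:
  Start: x ≡ 2 (mod 19).
  Combine with x ≡ 0 (mod 5); new modulus lcm = 95.
    Write x = 2 + 19·t and substitute into x ≡ 0 (mod 5): 19·t ≡ 0 − 2 = -2 (mod 5).
    Reduce coefficients mod 5: 4·t ≡ 3 (mod 5).
    The inverse of 4 mod 5 is 4 (since 4·4 = 16 = 3·5 + 1), so t ≡ 4·3 = 12 ≡ 2 (mod 5).
    Then x = 2 + 19·2 = 40, valid modulo lcm(19, 5) = 95: x ≡ 40 (mod 95).
  Combine with x ≡ 3 (mod 9); new modulus lcm = 855.
    Write x = 40 + 95·t and substitute into x ≡ 3 (mod 9): 95·t ≡ 3 − 40 = -37 (mod 9).
    Reduce coefficients mod 9: 5·t ≡ 8 (mod 9).
    The inverse of 5 mod 9 is 2 (since 5·2 = 10 = 1·9 + 1), so t ≡ 2·8 = 16 ≡ 7 (mod 9).
    Then x = 40 + 95·7 = 705, valid modulo lcm(95, 9) = 855: x ≡ 705 (mod 855).
  Combine with x ≡ 12 (mod 16); new modulus lcm = 13680.
    Write x = 705 + 855·t and substitute into x ≡ 12 (mod 16): 855·t ≡ 12 − 705 = -693 (mod 16).
    Reduce coefficients mod 16: 7·t ≡ 11 (mod 16).
    The inverse of 7 mod 16 is 7 (since 7·7 = 49 = 3·16 + 1), so t ≡ 7·11 = 77 ≡ 13 (mod 16).
    Then x = 705 + 855·13 = 11820, valid modulo lcm(855, 16) = 13680: x ≡ 11820 (mod 13680).
Verify against each original: 11820 mod 19 = 2, 11820 mod 5 = 0, 11820 mod 9 = 3, 11820 mod 16 = 12.

x ≡ 11820 (mod 13680).


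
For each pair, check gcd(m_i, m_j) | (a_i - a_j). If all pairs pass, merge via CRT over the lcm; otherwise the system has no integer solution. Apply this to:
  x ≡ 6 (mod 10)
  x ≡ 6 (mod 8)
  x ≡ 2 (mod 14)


Moduli 10, 8, 14 are not pairwise coprime, so CRT works modulo lcm(m_i) when all pairwise compatibility conditions hold.
Pairwise compatibility: gcd(m_i, m_j) must divide a_i - a_j for every pair.
Merge one congruence at a time:
  Start: x ≡ 6 (mod 10).
  Combine with x ≡ 6 (mod 8): gcd(10, 8) = 2; 6 - 6 = 0, which IS divisible by 2, so compatible.
    Write x = 6 + 10·t and substitute into x ≡ 6 (mod 8): 10·t ≡ 6 − 6 = 0 (mod 8).
    Divide the congruence (and modulus) by g = 2: 5·t ≡ 0 (mod 4).
    Reduce coefficients mod 4: 1·t ≡ 0 (mod 4).
    So t ≡ 0 (mod 4).
    Then x = 6 + 10·0 = 6, valid modulo lcm(10, 8) = 40: x ≡ 6 (mod 40).
  Combine with x ≡ 2 (mod 14): gcd(40, 14) = 2; 2 - 6 = -4, which IS divisible by 2, so compatible.
    Write x = 6 + 40·t and substitute into x ≡ 2 (mod 14): 40·t ≡ 2 − 6 = -4 (mod 14).
    Divide the congruence (and modulus) by g = 2: 20·t ≡ -2 (mod 7).
    Reduce coefficients mod 7: 6·t ≡ 5 (mod 7).
    The inverse of 6 mod 7 is 6 (since 6·6 = 36 = 5·7 + 1), so t ≡ 6·5 = 30 ≡ 2 (mod 7).
    Then x = 6 + 40·2 = 86, valid modulo lcm(40, 14) = 280: x ≡ 86 (mod 280).
Verify: 86 mod 10 = 6, 86 mod 8 = 6, 86 mod 14 = 2.

x ≡ 86 (mod 280).


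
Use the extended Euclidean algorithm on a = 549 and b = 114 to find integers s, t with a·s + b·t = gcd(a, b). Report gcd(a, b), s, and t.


Euclidean algorithm on (549, 114) — divide until remainder is 0:
  549 = 4 · 114 + 93
  114 = 1 · 93 + 21
  93 = 4 · 21 + 9
  21 = 2 · 9 + 3
  9 = 3 · 3 + 0
gcd(549, 114) = 3.
Track Bezout coefficients alongside the remainders: start with r₀ = 549 = a·1 + b·0 (s = 1, t = 0) and r₁ = 114 = a·0 + b·1 (s = 0, t = 1); each new remainder r_{k+1} = r_{k-1} − q_k·r_k inherits s_{k+1} = s_{k-1} − q_k·s_k, t_{k+1} = t_{k-1} − q_k·t_k, so r_k = a·s_k + b·t_k at every step:
  q = 4: r = 93, s = 1 − 4·0 = 1, t = 0 − 4·1 = -4  (check: 549·1 + 114·(-4) = 93)
  q = 1: r = 21, s = 0 − 1·1 = -1, t = 1 − 1·(-4) = 5  (check: 549·(-1) + 114·5 = 21)
  q = 4: r = 9, s = 1 − 4·(-1) = 5, t = -4 − 4·5 = -24  (check: 549·5 + 114·(-24) = 9)
  q = 2: r = 3, s = -1 − 2·5 = -11, t = 5 − 2·(-24) = 53  (check: 549·(-11) + 114·53 = 3)
The row with r = 3 (the gcd) gives the Bezout coefficients s = -11, t = 53.
Result: 549 · (-11) + 114 · (53) = 3.

gcd(549, 114) = 3; s = -11, t = 53 (check: 549·(-11) + 114·53 = 3).


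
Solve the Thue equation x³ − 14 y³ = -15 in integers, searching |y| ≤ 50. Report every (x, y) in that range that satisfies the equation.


The equation is x³ - 14y³ = -15. For fixed y, x³ = 14·y³ − 15, so a solution requires the RHS to be a perfect cube.
Strategy: iterate y from -50 to 50, compute RHS = 14·y³ − 15, and check whether it is a (positive or negative) perfect cube.
Check small values of y:
  y = 0: RHS = -15 is not a perfect cube.
  y = 1: RHS = -1 = (-1)³ ⇒ x = -1 works.
  y = -1: RHS = -29 is not a perfect cube.
  y = 2: RHS = 97 is not a perfect cube.
  y = -2: RHS = -127 is not a perfect cube.
  y = 3: RHS = 363 is not a perfect cube.
  y = -3: RHS = -393 is not a perfect cube.
Continuing the search up to |y| = 50 finds no further solutions beyond those listed.
Collected solutions: (-1, 1).

Solutions (with |y| ≤ 50): (-1, 1).


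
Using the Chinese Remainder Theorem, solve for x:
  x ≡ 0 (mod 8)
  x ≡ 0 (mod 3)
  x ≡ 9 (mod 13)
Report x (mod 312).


Moduli 8, 3, 13 are pairwise coprime; by CRT there is a unique solution modulo M = 8 · 3 · 13 = 312.
Solve pairwise, accumulating the modulus:
  Start with x ≡ 0 (mod 8).
  Combine with x ≡ 0 (mod 3): since gcd(8, 3) = 1, we get a unique residue mod 24.
    Write x = 0 + 8·t and substitute into x ≡ 0 (mod 3): 8·t ≡ 0 − 0 = 0 (mod 3).
    Reduce coefficients mod 3: 2·t ≡ 0 (mod 3).
    The inverse of 2 mod 3 is 2 (since 2·2 = 4 = 1·3 + 1), so t ≡ 2·0 = 0 ≡ 0 (mod 3).
    Then x = 0 + 8·0 = 0, valid modulo lcm(8, 3) = 24: x ≡ 0 (mod 24).
  Combine with x ≡ 9 (mod 13): since gcd(24, 13) = 1, we get a unique residue mod 312.
    Write x = 0 + 24·t and substitute into x ≡ 9 (mod 13): 24·t ≡ 9 − 0 = 9 (mod 13).
    Reduce coefficients mod 13: 11·t ≡ 9 (mod 13).
    The inverse of 11 mod 13 is 6 (since 11·6 = 66 = 5·13 + 1), so t ≡ 6·9 = 54 ≡ 2 (mod 13).
    Then x = 0 + 24·2 = 48, valid modulo lcm(24, 13) = 312: x ≡ 48 (mod 312).
Verify: 48 mod 8 = 0 ✓, 48 mod 3 = 0 ✓, 48 mod 13 = 9 ✓.

x ≡ 48 (mod 312).


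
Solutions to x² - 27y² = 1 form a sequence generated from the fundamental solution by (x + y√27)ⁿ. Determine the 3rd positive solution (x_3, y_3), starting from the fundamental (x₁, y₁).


Step 1: Find the fundamental solution (x₁, y₁) of x² - 27y² = 1.
  Expand √27 as a continued fraction. a₀ = ⌊√27⌋ = 5; iterate m_{k+1} = d_k·a_k − m_k, d_{k+1} = (27 − m_{k+1}²)/d_k, a_{k+1} = ⌊(a₀ + m_{k+1})/d_{k+1}⌋ (starting m₀ = 0, d₀ = 1), with convergents p_k = a_k·p_{k-1} + p_{k-2}, q_k = a_k·q_{k-1} + q_{k-2} (p₋₁ = 1, q₋₁ = 0):
  k = 0: a₀ = 5; p₀/q₀ = 5/1; p₀² − 27·q₀² = 25 − 27 = -2.
  k = 1: m = 5, d = 2, a = ⌊(5 + 5)/2⌋ = 5; p/q = (5·5 + 1)/(5·1 + 0) = 26/5; p² − 27·q² = 676 − 675 = 1.
  The first convergent with p² − 27·q² = 1 gives the fundamental solution (x₁, y₁) = (26, 5).
Step 2: Apply the recurrence (x_{n+1}, y_{n+1}) = (x₁x_n + 27y₁y_n, x₁y_n + y₁x_n) repeatedly.
  From (x_1, y_1) = (26, 5): x_2 = 26·26 + 27·5·5 = 1351; y_2 = 26·5 + 5·26 = 260.
  From (x_2, y_2) = (1351, 260): x_3 = 26·1351 + 27·5·260 = 70226; y_3 = 26·260 + 5·1351 = 13515.
Step 3: Verify x_3² - 27·y_3² = 4931691076 - 4931691075 = 1 (should be 1). ✓

(x_1, y_1) = (26, 5); (x_3, y_3) = (70226, 13515).


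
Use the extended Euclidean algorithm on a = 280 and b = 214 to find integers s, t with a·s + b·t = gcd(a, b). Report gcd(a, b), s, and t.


Euclidean algorithm on (280, 214) — divide until remainder is 0:
  280 = 1 · 214 + 66
  214 = 3 · 66 + 16
  66 = 4 · 16 + 2
  16 = 8 · 2 + 0
gcd(280, 214) = 2.
Track Bezout coefficients alongside the remainders: start with r₀ = 280 = a·1 + b·0 (s = 1, t = 0) and r₁ = 214 = a·0 + b·1 (s = 0, t = 1); each new remainder r_{k+1} = r_{k-1} − q_k·r_k inherits s_{k+1} = s_{k-1} − q_k·s_k, t_{k+1} = t_{k-1} − q_k·t_k, so r_k = a·s_k + b·t_k at every step:
  q = 1: r = 66, s = 1 − 1·0 = 1, t = 0 − 1·1 = -1  (check: 280·1 + 214·(-1) = 66)
  q = 3: r = 16, s = 0 − 3·1 = -3, t = 1 − 3·(-1) = 4  (check: 280·(-3) + 214·4 = 16)
  q = 4: r = 2, s = 1 − 4·(-3) = 13, t = -1 − 4·4 = -17  (check: 280·13 + 214·(-17) = 2)
The row with r = 2 (the gcd) gives the Bezout coefficients s = 13, t = -17.
Result: 280 · (13) + 214 · (-17) = 2.

gcd(280, 214) = 2; s = 13, t = -17 (check: 280·13 + 214·(-17) = 2).


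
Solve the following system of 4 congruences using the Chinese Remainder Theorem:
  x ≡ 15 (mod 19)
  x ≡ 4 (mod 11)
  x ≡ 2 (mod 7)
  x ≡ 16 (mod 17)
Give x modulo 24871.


Product of moduli M = 19 · 11 · 7 · 17 = 24871.
Merge one congruence at a time:
  Start: x ≡ 15 (mod 19).
  Combine with x ≡ 4 (mod 11); new modulus lcm = 209.
    Write x = 15 + 19·t and substitute into x ≡ 4 (mod 11): 19·t ≡ 4 − 15 = -11 (mod 11).
    Reduce coefficients mod 11: 8·t ≡ 0 (mod 11).
    The inverse of 8 mod 11 is 7 (since 8·7 = 56 = 5·11 + 1), so t ≡ 7·0 = 0 ≡ 0 (mod 11).
    Then x = 15 + 19·0 = 15, valid modulo lcm(19, 11) = 209: x ≡ 15 (mod 209).
  Combine with x ≡ 2 (mod 7); new modulus lcm = 1463.
    Write x = 15 + 209·t and substitute into x ≡ 2 (mod 7): 209·t ≡ 2 − 15 = -13 (mod 7).
    Reduce coefficients mod 7: 6·t ≡ 1 (mod 7).
    The inverse of 6 mod 7 is 6 (since 6·6 = 36 = 5·7 + 1), so t ≡ 6·1 = 6 ≡ 6 (mod 7).
    Then x = 15 + 209·6 = 1269, valid modulo lcm(209, 7) = 1463: x ≡ 1269 (mod 1463).
  Combine with x ≡ 16 (mod 17); new modulus lcm = 24871.
    Write x = 1269 + 1463·t and substitute into x ≡ 16 (mod 17): 1463·t ≡ 16 − 1269 = -1253 (mod 17).
    Reduce coefficients mod 17: 1·t ≡ 5 (mod 17).
    So t ≡ 5 (mod 17).
    Then x = 1269 + 1463·5 = 8584, valid modulo lcm(1463, 17) = 24871: x ≡ 8584 (mod 24871).
Verify against each original: 8584 mod 19 = 15, 8584 mod 11 = 4, 8584 mod 7 = 2, 8584 mod 17 = 16.

x ≡ 8584 (mod 24871).


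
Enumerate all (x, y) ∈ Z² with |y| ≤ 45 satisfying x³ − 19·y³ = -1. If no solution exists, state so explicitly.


The equation is x³ - 19y³ = -1. For fixed y, x³ = 19·y³ − 1, so a solution requires the RHS to be a perfect cube.
Strategy: iterate y from -45 to 45, compute RHS = 19·y³ − 1, and check whether it is a (positive or negative) perfect cube.
Check small values of y:
  y = 0: RHS = -1 = (-1)³ ⇒ x = -1 works.
  y = 1: RHS = 18 is not a perfect cube.
  y = -1: RHS = -20 is not a perfect cube.
  y = 2: RHS = 151 is not a perfect cube.
  y = -2: RHS = -153 is not a perfect cube.
  y = 3: RHS = 512 = (8)³ ⇒ x = 8 works.
  y = -3: RHS = -514 is not a perfect cube.
Continuing the search up to |y| = 45 finds no further solutions beyond those listed.
Collected solutions: (-1, 0), (8, 3).

Solutions (with |y| ≤ 45): (-1, 0), (8, 3).


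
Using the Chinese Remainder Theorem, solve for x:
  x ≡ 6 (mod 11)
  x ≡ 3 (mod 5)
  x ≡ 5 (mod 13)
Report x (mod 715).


Moduli 11, 5, 13 are pairwise coprime; by CRT there is a unique solution modulo M = 11 · 5 · 13 = 715.
Solve pairwise, accumulating the modulus:
  Start with x ≡ 6 (mod 11).
  Combine with x ≡ 3 (mod 5): since gcd(11, 5) = 1, we get a unique residue mod 55.
    Write x = 6 + 11·t and substitute into x ≡ 3 (mod 5): 11·t ≡ 3 − 6 = -3 (mod 5).
    Reduce coefficients mod 5: 1·t ≡ 2 (mod 5).
    So t ≡ 2 (mod 5).
    Then x = 6 + 11·2 = 28, valid modulo lcm(11, 5) = 55: x ≡ 28 (mod 55).
  Combine with x ≡ 5 (mod 13): since gcd(55, 13) = 1, we get a unique residue mod 715.
    Write x = 28 + 55·t and substitute into x ≡ 5 (mod 13): 55·t ≡ 5 − 28 = -23 (mod 13).
    Reduce coefficients mod 13: 3·t ≡ 3 (mod 13).
    The inverse of 3 mod 13 is 9 (since 3·9 = 27 = 2·13 + 1), so t ≡ 9·3 = 27 ≡ 1 (mod 13).
    Then x = 28 + 55·1 = 83, valid modulo lcm(55, 13) = 715: x ≡ 83 (mod 715).
Verify: 83 mod 11 = 6 ✓, 83 mod 5 = 3 ✓, 83 mod 13 = 5 ✓.

x ≡ 83 (mod 715).


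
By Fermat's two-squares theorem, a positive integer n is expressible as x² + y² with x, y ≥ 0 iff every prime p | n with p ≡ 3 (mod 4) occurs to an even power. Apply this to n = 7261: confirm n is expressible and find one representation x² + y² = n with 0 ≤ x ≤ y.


Step 1: Factor n = 7261 = 53 · 137.
Step 2: Check the mod-4 condition on each prime factor: 53 ≡ 1 (mod 4), exponent 1; 137 ≡ 1 (mod 4), exponent 1.
All primes ≡ 3 (mod 4) appear to even exponent (or don't appear), so by the two-squares theorem n IS expressible as a sum of two squares.
Step 3: Build a representation. Here n = 53 · 137 is a product of primes ≡ 1 (mod 4). Each prime p ≡ 1 (mod 4) is itself a sum of two squares; find a² by testing p − a² for a perfect square:
  53: 53 − 1² = 52, 53 − 2² = 49 = 7² ⇒ 53 = 2² + 7².
  137: 137 − 1² = 136, 137 − 2² = 133, 137 − 3² = 128, 137 − 4² = 121 = 11² ⇒ 137 = 4² + 11².
  Combine using the Brahmagupta–Fibonacci identity (a² + b²)(c² + d²) = (ac − bd)² + (ad + bc)² = (ac + bd)² + (ad − bc)²:
  53 · 137 = 7261: from (2² + 7²)(4² + 11²), take (2·4 − 7·11, 2·11 + 7·4) = (8 − 77, 22 + 28) = (-69, 50); dropping signs (only squares matter) gives (69, 50); check 69² + 50² = 4761 + 2500 = 7261 ✓.
Step 4: Order so x ≤ y and verify: 50² + 69² = 2500 + 4761 = 7261 = n. ✓

n = 7261 = 50² + 69² (one valid representation with x ≤ y).


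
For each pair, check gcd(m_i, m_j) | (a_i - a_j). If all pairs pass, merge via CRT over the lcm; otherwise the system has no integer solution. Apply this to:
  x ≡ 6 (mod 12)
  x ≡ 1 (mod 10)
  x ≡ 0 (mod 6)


Moduli 12, 10, 6 are not pairwise coprime, so CRT works modulo lcm(m_i) when all pairwise compatibility conditions hold.
Pairwise compatibility: gcd(m_i, m_j) must divide a_i - a_j for every pair.
Merge one congruence at a time:
  Start: x ≡ 6 (mod 12).
  Combine with x ≡ 1 (mod 10): gcd(12, 10) = 2, and 1 - 6 = -5 is NOT divisible by 2.
    ⇒ system is inconsistent (no integer solution).

No solution (the system is inconsistent).


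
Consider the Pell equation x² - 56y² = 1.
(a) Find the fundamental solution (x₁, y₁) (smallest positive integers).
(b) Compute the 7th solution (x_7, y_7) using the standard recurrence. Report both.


Step 1: Find the fundamental solution (x₁, y₁) of x² - 56y² = 1.
  Expand √56 as a continued fraction. a₀ = ⌊√56⌋ = 7; iterate m_{k+1} = d_k·a_k − m_k, d_{k+1} = (56 − m_{k+1}²)/d_k, a_{k+1} = ⌊(a₀ + m_{k+1})/d_{k+1}⌋ (starting m₀ = 0, d₀ = 1), with convergents p_k = a_k·p_{k-1} + p_{k-2}, q_k = a_k·q_{k-1} + q_{k-2} (p₋₁ = 1, q₋₁ = 0):
  k = 0: a₀ = 7; p₀/q₀ = 7/1; p₀² − 56·q₀² = 49 − 56 = -7.
  k = 1: m = 7, d = 7, a = ⌊(7 + 7)/7⌋ = 2; p/q = (2·7 + 1)/(2·1 + 0) = 15/2; p² − 56·q² = 225 − 224 = 1.
  The first convergent with p² − 56·q² = 1 gives the fundamental solution (x₁, y₁) = (15, 2).
Step 2: Apply the recurrence (x_{n+1}, y_{n+1}) = (x₁x_n + 56y₁y_n, x₁y_n + y₁x_n) repeatedly.
  From (x_1, y_1) = (15, 2): x_2 = 15·15 + 56·2·2 = 449; y_2 = 15·2 + 2·15 = 60.
  From (x_2, y_2) = (449, 60): x_3 = 15·449 + 56·2·60 = 13455; y_3 = 15·60 + 2·449 = 1798.
  From (x_3, y_3) = (13455, 1798): x_4 = 15·13455 + 56·2·1798 = 403201; y_4 = 15·1798 + 2·13455 = 53880.
  From (x_4, y_4) = (403201, 53880): x_5 = 15·403201 + 56·2·53880 = 12082575; y_5 = 15·53880 + 2·403201 = 1614602.
  From (x_5, y_5) = (12082575, 1614602): x_6 = 15·12082575 + 56·2·1614602 = 362074049; y_6 = 15·1614602 + 2·12082575 = 48384180.
  From (x_6, y_6) = (362074049, 48384180): x_7 = 15·362074049 + 56·2·48384180 = 10850138895; y_7 = 15·48384180 + 2·362074049 = 1449910798.
Step 3: Verify x_7² - 56·y_7² = 117725514040791821025 - 117725514040791821024 = 1 (should be 1). ✓

(x_1, y_1) = (15, 2); (x_7, y_7) = (10850138895, 1449910798).


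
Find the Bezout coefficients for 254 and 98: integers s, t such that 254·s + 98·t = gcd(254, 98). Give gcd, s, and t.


Euclidean algorithm on (254, 98) — divide until remainder is 0:
  254 = 2 · 98 + 58
  98 = 1 · 58 + 40
  58 = 1 · 40 + 18
  40 = 2 · 18 + 4
  18 = 4 · 4 + 2
  4 = 2 · 2 + 0
gcd(254, 98) = 2.
Track Bezout coefficients alongside the remainders: start with r₀ = 254 = a·1 + b·0 (s = 1, t = 0) and r₁ = 98 = a·0 + b·1 (s = 0, t = 1); each new remainder r_{k+1} = r_{k-1} − q_k·r_k inherits s_{k+1} = s_{k-1} − q_k·s_k, t_{k+1} = t_{k-1} − q_k·t_k, so r_k = a·s_k + b·t_k at every step:
  q = 2: r = 58, s = 1 − 2·0 = 1, t = 0 − 2·1 = -2  (check: 254·1 + 98·(-2) = 58)
  q = 1: r = 40, s = 0 − 1·1 = -1, t = 1 − 1·(-2) = 3  (check: 254·(-1) + 98·3 = 40)
  q = 1: r = 18, s = 1 − 1·(-1) = 2, t = -2 − 1·3 = -5  (check: 254·2 + 98·(-5) = 18)
  q = 2: r = 4, s = -1 − 2·2 = -5, t = 3 − 2·(-5) = 13  (check: 254·(-5) + 98·13 = 4)
  q = 4: r = 2, s = 2 − 4·(-5) = 22, t = -5 − 4·13 = -57  (check: 254·22 + 98·(-57) = 2)
The row with r = 2 (the gcd) gives the Bezout coefficients s = 22, t = -57.
Result: 254 · (22) + 98 · (-57) = 2.

gcd(254, 98) = 2; s = 22, t = -57 (check: 254·22 + 98·(-57) = 2).


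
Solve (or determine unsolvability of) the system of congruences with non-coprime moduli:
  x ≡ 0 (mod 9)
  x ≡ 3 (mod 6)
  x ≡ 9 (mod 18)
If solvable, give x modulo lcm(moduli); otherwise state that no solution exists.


Moduli 9, 6, 18 are not pairwise coprime, so CRT works modulo lcm(m_i) when all pairwise compatibility conditions hold.
Pairwise compatibility: gcd(m_i, m_j) must divide a_i - a_j for every pair.
Merge one congruence at a time:
  Start: x ≡ 0 (mod 9).
  Combine with x ≡ 3 (mod 6): gcd(9, 6) = 3; 3 - 0 = 3, which IS divisible by 3, so compatible.
    Write x = 0 + 9·t and substitute into x ≡ 3 (mod 6): 9·t ≡ 3 − 0 = 3 (mod 6).
    Divide the congruence (and modulus) by g = 3: 3·t ≡ 1 (mod 2).
    Reduce coefficients mod 2: 1·t ≡ 1 (mod 2).
    So t ≡ 1 (mod 2).
    Then x = 0 + 9·1 = 9, valid modulo lcm(9, 6) = 18: x ≡ 9 (mod 18).
  Combine with x ≡ 9 (mod 18): gcd(18, 18) = 18; 9 - 9 = 0, which IS divisible by 18, so compatible.
    Write x = 9 + 18·t and substitute into x ≡ 9 (mod 18): 18·t ≡ 9 − 9 = 0 (mod 18).
    Divide the congruence (and modulus) by g = 18: 1·t ≡ 0 (mod 1).
    Modulo 1 every t works; take t = 0.
    Then x = 9 + 18·0 = 9, valid modulo lcm(18, 18) = 18: x ≡ 9 (mod 18).
Verify: 9 mod 9 = 0, 9 mod 6 = 3, 9 mod 18 = 9.

x ≡ 9 (mod 18).


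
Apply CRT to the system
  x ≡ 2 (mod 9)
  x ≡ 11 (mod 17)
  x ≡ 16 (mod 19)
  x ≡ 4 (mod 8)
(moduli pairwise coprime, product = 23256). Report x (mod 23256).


Product of moduli M = 9 · 17 · 19 · 8 = 23256.
Merge one congruence at a time:
  Start: x ≡ 2 (mod 9).
  Combine with x ≡ 11 (mod 17); new modulus lcm = 153.
    Write x = 2 + 9·t and substitute into x ≡ 11 (mod 17): 9·t ≡ 11 − 2 = 9 (mod 17).
    The inverse of 9 mod 17 is 2 (since 9·2 = 18 = 1·17 + 1), so t ≡ 2·9 = 18 ≡ 1 (mod 17).
    Then x = 2 + 9·1 = 11, valid modulo lcm(9, 17) = 153: x ≡ 11 (mod 153).
  Combine with x ≡ 16 (mod 19); new modulus lcm = 2907.
    Write x = 11 + 153·t and substitute into x ≡ 16 (mod 19): 153·t ≡ 16 − 11 = 5 (mod 19).
    Reduce coefficients mod 19: 1·t ≡ 5 (mod 19).
    So t ≡ 5 (mod 19).
    Then x = 11 + 153·5 = 776, valid modulo lcm(153, 19) = 2907: x ≡ 776 (mod 2907).
  Combine with x ≡ 4 (mod 8); new modulus lcm = 23256.
    Write x = 776 + 2907·t and substitute into x ≡ 4 (mod 8): 2907·t ≡ 4 − 776 = -772 (mod 8).
    Reduce coefficients mod 8: 3·t ≡ 4 (mod 8).
    The inverse of 3 mod 8 is 3 (since 3·3 = 9 = 1·8 + 1), so t ≡ 3·4 = 12 ≡ 4 (mod 8).
    Then x = 776 + 2907·4 = 12404, valid modulo lcm(2907, 8) = 23256: x ≡ 12404 (mod 23256).
Verify against each original: 12404 mod 9 = 2, 12404 mod 17 = 11, 12404 mod 19 = 16, 12404 mod 8 = 4.

x ≡ 12404 (mod 23256).


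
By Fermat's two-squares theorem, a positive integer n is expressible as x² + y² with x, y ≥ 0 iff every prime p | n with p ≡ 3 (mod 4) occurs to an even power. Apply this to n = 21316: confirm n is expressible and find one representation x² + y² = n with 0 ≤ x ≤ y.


Step 1: Factor n = 21316 = 2^2 · 73^2.
Step 2: Check the mod-4 condition on each prime factor: 2 = 2 (special); 73 ≡ 1 (mod 4), exponent 2.
All primes ≡ 3 (mod 4) appear to even exponent (or don't appear), so by the two-squares theorem n IS expressible as a sum of two squares.
Step 3: Build a representation. Group n = k² · m with k = 2 and m = 73 · 73 = 5329 (a product of primes ≡ 1 (mod 4)); a representation of m scales to one of n via (k·x)² + (k·y)² = k²(x² + y²). Each prime p ≡ 1 (mod 4) is itself a sum of two squares; find a² by testing p − a² for a perfect square:
  73: 73 − 1² = 72, 73 − 2² = 69, 73 − 3² = 64 = 8² ⇒ 73 = 3² + 8².
  Combine using the Brahmagupta–Fibonacci identity (a² + b²)(c² + d²) = (ac − bd)² + (ad + bc)² = (ac + bd)² + (ad − bc)²:
  73 · 73 = 5329: from (3² + 8²)(3² + 8²), take (3·3 − 8·8, 3·8 + 8·3) = (9 − 64, 24 + 24) = (-55, 48); dropping signs (only squares matter) gives (55, 48); check 55² + 48² = 3025 + 2304 = 5329 ✓.
  Scale by k = 2: (2·55, 2·48) = (110, 96).
Step 4: Order so x ≤ y and verify: 96² + 110² = 9216 + 12100 = 21316 = n. ✓

n = 21316 = 96² + 110² (one valid representation with x ≤ y).


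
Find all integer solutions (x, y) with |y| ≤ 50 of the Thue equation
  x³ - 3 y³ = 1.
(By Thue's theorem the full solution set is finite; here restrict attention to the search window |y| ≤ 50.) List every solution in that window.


The equation is x³ - 3y³ = 1. For fixed y, x³ = 3·y³ + 1, so a solution requires the RHS to be a perfect cube.
Strategy: iterate y from -50 to 50, compute RHS = 3·y³ + 1, and check whether it is a (positive or negative) perfect cube.
Check small values of y:
  y = 0: RHS = 1 = (1)³ ⇒ x = 1 works.
  y = 1: RHS = 4 is not a perfect cube.
  y = -1: RHS = -2 is not a perfect cube.
  y = 2: RHS = 25 is not a perfect cube.
  y = -2: RHS = -23 is not a perfect cube.
  y = 3: RHS = 82 is not a perfect cube.
  y = -3: RHS = -80 is not a perfect cube.
Continuing the search up to |y| = 50 finds no further solutions beyond those listed.
Collected solutions: (1, 0).

Solutions (with |y| ≤ 50): (1, 0).


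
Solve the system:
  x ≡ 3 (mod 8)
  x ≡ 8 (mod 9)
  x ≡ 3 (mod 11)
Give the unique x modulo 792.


Moduli 8, 9, 11 are pairwise coprime; by CRT there is a unique solution modulo M = 8 · 9 · 11 = 792.
Solve pairwise, accumulating the modulus:
  Start with x ≡ 3 (mod 8).
  Combine with x ≡ 8 (mod 9): since gcd(8, 9) = 1, we get a unique residue mod 72.
    Write x = 3 + 8·t and substitute into x ≡ 8 (mod 9): 8·t ≡ 8 − 3 = 5 (mod 9).
    The inverse of 8 mod 9 is 8 (since 8·8 = 64 = 7·9 + 1), so t ≡ 8·5 = 40 ≡ 4 (mod 9).
    Then x = 3 + 8·4 = 35, valid modulo lcm(8, 9) = 72: x ≡ 35 (mod 72).
  Combine with x ≡ 3 (mod 11): since gcd(72, 11) = 1, we get a unique residue mod 792.
    Write x = 35 + 72·t and substitute into x ≡ 3 (mod 11): 72·t ≡ 3 − 35 = -32 (mod 11).
    Reduce coefficients mod 11: 6·t ≡ 1 (mod 11).
    The inverse of 6 mod 11 is 2 (since 6·2 = 12 = 1·11 + 1), so t ≡ 2·1 = 2 ≡ 2 (mod 11).
    Then x = 35 + 72·2 = 179, valid modulo lcm(72, 11) = 792: x ≡ 179 (mod 792).
Verify: 179 mod 8 = 3 ✓, 179 mod 9 = 8 ✓, 179 mod 11 = 3 ✓.

x ≡ 179 (mod 792).


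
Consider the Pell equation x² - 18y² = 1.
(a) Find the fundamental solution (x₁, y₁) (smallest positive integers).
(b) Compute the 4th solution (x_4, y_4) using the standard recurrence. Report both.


Step 1: Find the fundamental solution (x₁, y₁) of x² - 18y² = 1.
  Expand √18 as a continued fraction. a₀ = ⌊√18⌋ = 4; iterate m_{k+1} = d_k·a_k − m_k, d_{k+1} = (18 − m_{k+1}²)/d_k, a_{k+1} = ⌊(a₀ + m_{k+1})/d_{k+1}⌋ (starting m₀ = 0, d₀ = 1), with convergents p_k = a_k·p_{k-1} + p_{k-2}, q_k = a_k·q_{k-1} + q_{k-2} (p₋₁ = 1, q₋₁ = 0):
  k = 0: a₀ = 4; p₀/q₀ = 4/1; p₀² − 18·q₀² = 16 − 18 = -2.
  k = 1: m = 4, d = 2, a = ⌊(4 + 4)/2⌋ = 4; p/q = (4·4 + 1)/(4·1 + 0) = 17/4; p² − 18·q² = 289 − 288 = 1.
  The first convergent with p² − 18·q² = 1 gives the fundamental solution (x₁, y₁) = (17, 4).
Step 2: Apply the recurrence (x_{n+1}, y_{n+1}) = (x₁x_n + 18y₁y_n, x₁y_n + y₁x_n) repeatedly.
  From (x_1, y_1) = (17, 4): x_2 = 17·17 + 18·4·4 = 577; y_2 = 17·4 + 4·17 = 136.
  From (x_2, y_2) = (577, 136): x_3 = 17·577 + 18·4·136 = 19601; y_3 = 17·136 + 4·577 = 4620.
  From (x_3, y_3) = (19601, 4620): x_4 = 17·19601 + 18·4·4620 = 665857; y_4 = 17·4620 + 4·19601 = 156944.
Step 3: Verify x_4² - 18·y_4² = 443365544449 - 443365544448 = 1 (should be 1). ✓

(x_1, y_1) = (17, 4); (x_4, y_4) = (665857, 156944).


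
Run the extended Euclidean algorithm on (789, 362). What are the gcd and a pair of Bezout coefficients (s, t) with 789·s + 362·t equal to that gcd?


Euclidean algorithm on (789, 362) — divide until remainder is 0:
  789 = 2 · 362 + 65
  362 = 5 · 65 + 37
  65 = 1 · 37 + 28
  37 = 1 · 28 + 9
  28 = 3 · 9 + 1
  9 = 9 · 1 + 0
gcd(789, 362) = 1.
Track Bezout coefficients alongside the remainders: start with r₀ = 789 = a·1 + b·0 (s = 1, t = 0) and r₁ = 362 = a·0 + b·1 (s = 0, t = 1); each new remainder r_{k+1} = r_{k-1} − q_k·r_k inherits s_{k+1} = s_{k-1} − q_k·s_k, t_{k+1} = t_{k-1} − q_k·t_k, so r_k = a·s_k + b·t_k at every step:
  q = 2: r = 65, s = 1 − 2·0 = 1, t = 0 − 2·1 = -2  (check: 789·1 + 362·(-2) = 65)
  q = 5: r = 37, s = 0 − 5·1 = -5, t = 1 − 5·(-2) = 11  (check: 789·(-5) + 362·11 = 37)
  q = 1: r = 28, s = 1 − 1·(-5) = 6, t = -2 − 1·11 = -13  (check: 789·6 + 362·(-13) = 28)
  q = 1: r = 9, s = -5 − 1·6 = -11, t = 11 − 1·(-13) = 24  (check: 789·(-11) + 362·24 = 9)
  q = 3: r = 1, s = 6 − 3·(-11) = 39, t = -13 − 3·24 = -85  (check: 789·39 + 362·(-85) = 1)
The row with r = 1 (the gcd) gives the Bezout coefficients s = 39, t = -85.
Result: 789 · (39) + 362 · (-85) = 1.

gcd(789, 362) = 1; s = 39, t = -85 (check: 789·39 + 362·(-85) = 1).


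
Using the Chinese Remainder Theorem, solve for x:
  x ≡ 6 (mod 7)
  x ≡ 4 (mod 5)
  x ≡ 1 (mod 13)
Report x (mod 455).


Moduli 7, 5, 13 are pairwise coprime; by CRT there is a unique solution modulo M = 7 · 5 · 13 = 455.
Solve pairwise, accumulating the modulus:
  Start with x ≡ 6 (mod 7).
  Combine with x ≡ 4 (mod 5): since gcd(7, 5) = 1, we get a unique residue mod 35.
    Write x = 6 + 7·t and substitute into x ≡ 4 (mod 5): 7·t ≡ 4 − 6 = -2 (mod 5).
    Reduce coefficients mod 5: 2·t ≡ 3 (mod 5).
    The inverse of 2 mod 5 is 3 (since 2·3 = 6 = 1·5 + 1), so t ≡ 3·3 = 9 ≡ 4 (mod 5).
    Then x = 6 + 7·4 = 34, valid modulo lcm(7, 5) = 35: x ≡ 34 (mod 35).
  Combine with x ≡ 1 (mod 13): since gcd(35, 13) = 1, we get a unique residue mod 455.
    Write x = 34 + 35·t and substitute into x ≡ 1 (mod 13): 35·t ≡ 1 − 34 = -33 (mod 13).
    Reduce coefficients mod 13: 9·t ≡ 6 (mod 13).
    The inverse of 9 mod 13 is 3 (since 9·3 = 27 = 2·13 + 1), so t ≡ 3·6 = 18 ≡ 5 (mod 13).
    Then x = 34 + 35·5 = 209, valid modulo lcm(35, 13) = 455: x ≡ 209 (mod 455).
Verify: 209 mod 7 = 6 ✓, 209 mod 5 = 4 ✓, 209 mod 13 = 1 ✓.

x ≡ 209 (mod 455).


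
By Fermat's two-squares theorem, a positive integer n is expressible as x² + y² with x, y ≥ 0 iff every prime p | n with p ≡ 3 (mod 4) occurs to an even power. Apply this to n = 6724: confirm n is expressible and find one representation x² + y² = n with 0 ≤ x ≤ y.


Step 1: Factor n = 6724 = 2^2 · 41^2.
Step 2: Check the mod-4 condition on each prime factor: 2 = 2 (special); 41 ≡ 1 (mod 4), exponent 2.
All primes ≡ 3 (mod 4) appear to even exponent (or don't appear), so by the two-squares theorem n IS expressible as a sum of two squares.
Step 3: Build a representation. Group n = k² · m with k = 2 and m = 41 · 41 = 1681 (a product of primes ≡ 1 (mod 4)); a representation of m scales to one of n via (k·x)² + (k·y)² = k²(x² + y²). Each prime p ≡ 1 (mod 4) is itself a sum of two squares; find a² by testing p − a² for a perfect square:
  41: 41 − 1² = 40, 41 − 2² = 37, 41 − 3² = 32, 41 − 4² = 25 = 5² ⇒ 41 = 4² + 5².
  Combine using the Brahmagupta–Fibonacci identity (a² + b²)(c² + d²) = (ac − bd)² + (ad + bc)² = (ac + bd)² + (ad − bc)²:
  41 · 41 = 1681: from (4² + 5²)(4² + 5²), take (4·4 − 5·5, 4·5 + 5·4) = (16 − 25, 20 + 20) = (-9, 40); dropping signs (only squares matter) gives (9, 40); check 9² + 40² = 81 + 1600 = 1681 ✓.
  Scale by k = 2: (2·9, 2·40) = (18, 80).
Step 4: Order so x ≤ y and verify: 18² + 80² = 324 + 6400 = 6724 = n. ✓

n = 6724 = 18² + 80² (one valid representation with x ≤ y).


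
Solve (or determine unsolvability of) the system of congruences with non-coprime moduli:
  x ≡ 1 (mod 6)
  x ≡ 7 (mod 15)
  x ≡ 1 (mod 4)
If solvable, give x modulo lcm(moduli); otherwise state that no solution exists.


Moduli 6, 15, 4 are not pairwise coprime, so CRT works modulo lcm(m_i) when all pairwise compatibility conditions hold.
Pairwise compatibility: gcd(m_i, m_j) must divide a_i - a_j for every pair.
Merge one congruence at a time:
  Start: x ≡ 1 (mod 6).
  Combine with x ≡ 7 (mod 15): gcd(6, 15) = 3; 7 - 1 = 6, which IS divisible by 3, so compatible.
    Write x = 1 + 6·t and substitute into x ≡ 7 (mod 15): 6·t ≡ 7 − 1 = 6 (mod 15).
    Divide the congruence (and modulus) by g = 3: 2·t ≡ 2 (mod 5).
    The inverse of 2 mod 5 is 3 (since 2·3 = 6 = 1·5 + 1), so t ≡ 3·2 = 6 ≡ 1 (mod 5).
    Then x = 1 + 6·1 = 7, valid modulo lcm(6, 15) = 30: x ≡ 7 (mod 30).
  Combine with x ≡ 1 (mod 4): gcd(30, 4) = 2; 1 - 7 = -6, which IS divisible by 2, so compatible.
    Write x = 7 + 30·t and substitute into x ≡ 1 (mod 4): 30·t ≡ 1 − 7 = -6 (mod 4).
    Divide the congruence (and modulus) by g = 2: 15·t ≡ -3 (mod 2).
    Reduce coefficients mod 2: 1·t ≡ 1 (mod 2).
    So t ≡ 1 (mod 2).
    Then x = 7 + 30·1 = 37, valid modulo lcm(30, 4) = 60: x ≡ 37 (mod 60).
Verify: 37 mod 6 = 1, 37 mod 15 = 7, 37 mod 4 = 1.

x ≡ 37 (mod 60).


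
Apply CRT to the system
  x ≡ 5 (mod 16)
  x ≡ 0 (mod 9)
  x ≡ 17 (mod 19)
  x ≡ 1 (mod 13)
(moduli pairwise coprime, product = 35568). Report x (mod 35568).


Product of moduli M = 16 · 9 · 19 · 13 = 35568.
Merge one congruence at a time:
  Start: x ≡ 5 (mod 16).
  Combine with x ≡ 0 (mod 9); new modulus lcm = 144.
    Write x = 5 + 16·t and substitute into x ≡ 0 (mod 9): 16·t ≡ 0 − 5 = -5 (mod 9).
    Reduce coefficients mod 9: 7·t ≡ 4 (mod 9).
    The inverse of 7 mod 9 is 4 (since 7·4 = 28 = 3·9 + 1), so t ≡ 4·4 = 16 ≡ 7 (mod 9).
    Then x = 5 + 16·7 = 117, valid modulo lcm(16, 9) = 144: x ≡ 117 (mod 144).
  Combine with x ≡ 17 (mod 19); new modulus lcm = 2736.
    Write x = 117 + 144·t and substitute into x ≡ 17 (mod 19): 144·t ≡ 17 − 117 = -100 (mod 19).
    Reduce coefficients mod 19: 11·t ≡ 14 (mod 19).
    The inverse of 11 mod 19 is 7 (since 11·7 = 77 = 4·19 + 1), so t ≡ 7·14 = 98 ≡ 3 (mod 19).
    Then x = 117 + 144·3 = 549, valid modulo lcm(144, 19) = 2736: x ≡ 549 (mod 2736).
  Combine with x ≡ 1 (mod 13); new modulus lcm = 35568.
    Write x = 549 + 2736·t and substitute into x ≡ 1 (mod 13): 2736·t ≡ 1 − 549 = -548 (mod 13).
    Reduce coefficients mod 13: 6·t ≡ 11 (mod 13).
    The inverse of 6 mod 13 is 11 (since 6·11 = 66 = 5·13 + 1), so t ≡ 11·11 = 121 ≡ 4 (mod 13).
    Then x = 549 + 2736·4 = 11493, valid modulo lcm(2736, 13) = 35568: x ≡ 11493 (mod 35568).
Verify against each original: 11493 mod 16 = 5, 11493 mod 9 = 0, 11493 mod 19 = 17, 11493 mod 13 = 1.

x ≡ 11493 (mod 35568).


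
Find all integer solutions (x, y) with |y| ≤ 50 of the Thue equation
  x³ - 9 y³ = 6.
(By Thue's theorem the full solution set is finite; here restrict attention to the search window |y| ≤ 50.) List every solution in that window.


The equation is x³ - 9y³ = 6. For fixed y, x³ = 9·y³ + 6, so a solution requires the RHS to be a perfect cube.
Strategy: iterate y from -50 to 50, compute RHS = 9·y³ + 6, and check whether it is a (positive or negative) perfect cube.
Check small values of y:
  y = 0: RHS = 6 is not a perfect cube.
  y = 1: RHS = 15 is not a perfect cube.
  y = -1: RHS = -3 is not a perfect cube.
  y = 2: RHS = 78 is not a perfect cube.
  y = -2: RHS = -66 is not a perfect cube.
  y = 3: RHS = 249 is not a perfect cube.
  y = -3: RHS = -237 is not a perfect cube.
Continuing the search up to |y| = 50 finds no solutions either.
No (x, y) in the scanned range satisfies the equation.

No integer solutions with |y| ≤ 50.


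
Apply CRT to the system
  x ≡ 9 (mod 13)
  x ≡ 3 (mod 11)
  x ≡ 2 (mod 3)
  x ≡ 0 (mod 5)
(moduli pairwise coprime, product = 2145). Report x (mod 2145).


Product of moduli M = 13 · 11 · 3 · 5 = 2145.
Merge one congruence at a time:
  Start: x ≡ 9 (mod 13).
  Combine with x ≡ 3 (mod 11); new modulus lcm = 143.
    Write x = 9 + 13·t and substitute into x ≡ 3 (mod 11): 13·t ≡ 3 − 9 = -6 (mod 11).
    Reduce coefficients mod 11: 2·t ≡ 5 (mod 11).
    The inverse of 2 mod 11 is 6 (since 2·6 = 12 = 1·11 + 1), so t ≡ 6·5 = 30 ≡ 8 (mod 11).
    Then x = 9 + 13·8 = 113, valid modulo lcm(13, 11) = 143: x ≡ 113 (mod 143).
  Combine with x ≡ 2 (mod 3); new modulus lcm = 429.
    Write x = 113 + 143·t and substitute into x ≡ 2 (mod 3): 143·t ≡ 2 − 113 = -111 (mod 3).
    Reduce coefficients mod 3: 2·t ≡ 0 (mod 3).
    The inverse of 2 mod 3 is 2 (since 2·2 = 4 = 1·3 + 1), so t ≡ 2·0 = 0 ≡ 0 (mod 3).
    Then x = 113 + 143·0 = 113, valid modulo lcm(143, 3) = 429: x ≡ 113 (mod 429).
  Combine with x ≡ 0 (mod 5); new modulus lcm = 2145.
    Write x = 113 + 429·t and substitute into x ≡ 0 (mod 5): 429·t ≡ 0 − 113 = -113 (mod 5).
    Reduce coefficients mod 5: 4·t ≡ 2 (mod 5).
    The inverse of 4 mod 5 is 4 (since 4·4 = 16 = 3·5 + 1), so t ≡ 4·2 = 8 ≡ 3 (mod 5).
    Then x = 113 + 429·3 = 1400, valid modulo lcm(429, 5) = 2145: x ≡ 1400 (mod 2145).
Verify against each original: 1400 mod 13 = 9, 1400 mod 11 = 3, 1400 mod 3 = 2, 1400 mod 5 = 0.

x ≡ 1400 (mod 2145).
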